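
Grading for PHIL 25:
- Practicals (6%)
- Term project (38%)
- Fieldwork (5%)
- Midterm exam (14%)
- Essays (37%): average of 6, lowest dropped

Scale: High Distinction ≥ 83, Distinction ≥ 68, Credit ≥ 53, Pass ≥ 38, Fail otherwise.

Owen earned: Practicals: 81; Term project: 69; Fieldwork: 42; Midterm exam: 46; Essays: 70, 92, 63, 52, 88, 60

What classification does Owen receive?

Essays: drop 52 → average of remaining 5 = 373/5 = 74.6
Weighted total:
  Practicals 81 × 0.06 = 4.86
  Term project 69 × 0.38 = 26.22
  Fieldwork 42 × 0.05 = 2.1
  Midterm exam 46 × 0.14 = 6.44
  Essays 74.6 × 0.37 = 27.602
Sum = 67.222
67.222 is ≥ 53 and < 68 → Credit

Credit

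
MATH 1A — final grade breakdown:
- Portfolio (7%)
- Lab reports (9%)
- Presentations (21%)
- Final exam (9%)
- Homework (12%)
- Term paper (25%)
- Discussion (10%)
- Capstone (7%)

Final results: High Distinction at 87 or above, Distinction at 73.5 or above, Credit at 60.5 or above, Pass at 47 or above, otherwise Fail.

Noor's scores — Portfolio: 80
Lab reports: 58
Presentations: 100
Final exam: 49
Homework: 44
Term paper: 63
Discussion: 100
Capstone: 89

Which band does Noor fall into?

Credit

Weighted total:
  Portfolio 80 × 0.07 = 5.6
  Lab reports 58 × 0.09 = 5.22
  Presentations 100 × 0.21 = 21
  Final exam 49 × 0.09 = 4.41
  Homework 44 × 0.12 = 5.28
  Term paper 63 × 0.25 = 15.75
  Discussion 100 × 0.1 = 10
  Capstone 89 × 0.07 = 6.23
Sum = 73.49
73.49 is ≥ 60.5 and < 73.5 → Credit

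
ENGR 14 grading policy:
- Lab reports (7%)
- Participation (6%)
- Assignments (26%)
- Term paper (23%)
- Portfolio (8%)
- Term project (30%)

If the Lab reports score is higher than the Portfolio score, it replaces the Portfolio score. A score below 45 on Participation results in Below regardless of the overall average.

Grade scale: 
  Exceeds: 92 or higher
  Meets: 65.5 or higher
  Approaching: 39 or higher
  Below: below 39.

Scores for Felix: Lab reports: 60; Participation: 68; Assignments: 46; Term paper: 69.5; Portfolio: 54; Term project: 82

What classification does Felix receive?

Meets

Lab reports (60) > Portfolio (54), so Portfolio counts as 60.
Participation score 68 ≥ 45: minimum met.
Weighted total:
  Lab reports 60 × 0.07 = 4.2
  Participation 68 × 0.06 = 4.08
  Assignments 46 × 0.26 = 11.96
  Term paper 69.5 × 0.23 = 15.985
  Portfolio 60 × 0.08 = 4.8
  Term project 82 × 0.3 = 24.6
Sum = 65.625
65.625 is ≥ 65.5 and < 92 → Meets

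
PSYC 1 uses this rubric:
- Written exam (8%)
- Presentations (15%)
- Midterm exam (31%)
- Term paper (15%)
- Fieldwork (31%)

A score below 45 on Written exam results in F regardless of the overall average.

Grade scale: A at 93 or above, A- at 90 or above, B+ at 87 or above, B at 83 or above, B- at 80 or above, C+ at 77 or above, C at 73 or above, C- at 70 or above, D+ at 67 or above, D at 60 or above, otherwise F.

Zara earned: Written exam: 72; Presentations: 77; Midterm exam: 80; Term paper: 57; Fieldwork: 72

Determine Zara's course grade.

Written exam score 72 ≥ 45: minimum met.
Weighted total:
  Written exam 72 × 0.08 = 5.76
  Presentations 77 × 0.15 = 11.55
  Midterm exam 80 × 0.31 = 24.8
  Term paper 57 × 0.15 = 8.55
  Fieldwork 72 × 0.31 = 22.32
Sum = 72.98
72.98 is ≥ 70 and < 73 → C-

C-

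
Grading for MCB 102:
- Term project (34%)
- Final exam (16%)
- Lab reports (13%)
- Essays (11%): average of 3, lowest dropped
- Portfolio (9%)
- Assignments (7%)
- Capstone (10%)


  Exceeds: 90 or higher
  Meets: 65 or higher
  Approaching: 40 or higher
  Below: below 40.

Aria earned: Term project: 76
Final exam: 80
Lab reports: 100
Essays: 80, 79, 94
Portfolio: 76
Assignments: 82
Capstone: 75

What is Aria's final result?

Essays: drop 79 → average of remaining 2 = 174/2 = 87
Weighted total:
  Term project 76 × 0.34 = 25.84
  Final exam 80 × 0.16 = 12.8
  Lab reports 100 × 0.13 = 13
  Essays 87 × 0.11 = 9.57
  Portfolio 76 × 0.09 = 6.84
  Assignments 82 × 0.07 = 5.74
  Capstone 75 × 0.1 = 7.5
Sum = 81.29
81.29 is ≥ 65 and < 90 → Meets

Meets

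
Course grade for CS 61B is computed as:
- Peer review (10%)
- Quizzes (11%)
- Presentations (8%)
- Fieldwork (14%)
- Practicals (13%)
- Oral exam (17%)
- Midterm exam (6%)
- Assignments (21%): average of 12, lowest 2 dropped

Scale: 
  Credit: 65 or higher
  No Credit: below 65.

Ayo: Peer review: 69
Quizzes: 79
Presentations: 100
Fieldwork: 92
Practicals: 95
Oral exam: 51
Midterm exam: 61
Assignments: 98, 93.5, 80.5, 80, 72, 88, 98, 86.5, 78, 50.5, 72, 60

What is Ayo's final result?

Credit

Assignments: drop 50.5, 60 → average of remaining 10 = 846.5/10 = 84.65
Weighted total:
  Peer review 69 × 0.1 = 6.9
  Quizzes 79 × 0.11 = 8.69
  Presentations 100 × 0.08 = 8
  Fieldwork 92 × 0.14 = 12.88
  Practicals 95 × 0.13 = 12.35
  Oral exam 51 × 0.17 = 8.67
  Midterm exam 61 × 0.06 = 3.66
  Assignments 84.65 × 0.21 = 17.7765
Sum = 78.9265
78.9265 ≥ 65 → Credit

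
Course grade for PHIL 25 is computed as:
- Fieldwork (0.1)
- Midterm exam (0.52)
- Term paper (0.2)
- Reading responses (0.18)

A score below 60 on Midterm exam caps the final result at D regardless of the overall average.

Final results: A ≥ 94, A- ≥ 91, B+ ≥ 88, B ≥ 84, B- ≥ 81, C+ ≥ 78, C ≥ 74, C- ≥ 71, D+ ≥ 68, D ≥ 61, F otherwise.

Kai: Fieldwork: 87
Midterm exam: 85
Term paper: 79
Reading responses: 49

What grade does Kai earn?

Midterm exam score 85 ≥ 60: minimum met.
Weighted total:
  Fieldwork 87 × 0.1 = 8.7
  Midterm exam 85 × 0.52 = 44.2
  Term paper 79 × 0.2 = 15.8
  Reading responses 49 × 0.18 = 8.82
Sum = 77.52
77.52 is ≥ 74 and < 78 → C

C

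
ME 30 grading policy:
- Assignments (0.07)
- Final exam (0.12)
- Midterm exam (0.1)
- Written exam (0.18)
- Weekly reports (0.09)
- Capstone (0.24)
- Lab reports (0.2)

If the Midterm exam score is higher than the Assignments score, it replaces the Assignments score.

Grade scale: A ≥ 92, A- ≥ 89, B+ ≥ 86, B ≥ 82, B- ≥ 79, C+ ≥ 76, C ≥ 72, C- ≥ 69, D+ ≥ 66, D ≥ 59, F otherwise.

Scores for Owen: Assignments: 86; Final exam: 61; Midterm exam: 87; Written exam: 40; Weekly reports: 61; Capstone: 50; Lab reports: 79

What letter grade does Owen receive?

D

Midterm exam (87) > Assignments (86), so Assignments counts as 87.
Weighted total:
  Assignments 87 × 0.07 = 6.09
  Final exam 61 × 0.12 = 7.32
  Midterm exam 87 × 0.1 = 8.7
  Written exam 40 × 0.18 = 7.2
  Weekly reports 61 × 0.09 = 5.49
  Capstone 50 × 0.24 = 12
  Lab reports 79 × 0.2 = 15.8
Sum = 62.6
62.6 is ≥ 59 and < 66 → D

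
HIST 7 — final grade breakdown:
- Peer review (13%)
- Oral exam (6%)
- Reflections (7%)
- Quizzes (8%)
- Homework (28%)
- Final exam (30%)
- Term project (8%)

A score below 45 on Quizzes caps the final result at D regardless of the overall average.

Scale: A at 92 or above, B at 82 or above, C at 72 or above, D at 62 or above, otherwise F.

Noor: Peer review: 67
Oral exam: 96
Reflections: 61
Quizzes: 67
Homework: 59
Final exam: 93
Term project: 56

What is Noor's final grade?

Quizzes score 67 ≥ 45: minimum met.
Weighted total:
  Peer review 67 × 0.13 = 8.71
  Oral exam 96 × 0.06 = 5.76
  Reflections 61 × 0.07 = 4.27
  Quizzes 67 × 0.08 = 5.36
  Homework 59 × 0.28 = 16.52
  Final exam 93 × 0.3 = 27.9
  Term project 56 × 0.08 = 4.48
Sum = 73
73 is ≥ 72 and < 82 → C

C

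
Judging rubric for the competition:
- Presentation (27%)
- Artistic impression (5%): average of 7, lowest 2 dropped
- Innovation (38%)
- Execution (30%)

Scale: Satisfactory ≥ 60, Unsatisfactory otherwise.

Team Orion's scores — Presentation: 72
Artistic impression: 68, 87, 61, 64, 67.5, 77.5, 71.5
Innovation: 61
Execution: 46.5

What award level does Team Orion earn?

Satisfactory

Artistic impression: drop 61, 64 → average of remaining 5 = 371.5/5 = 74.3
Weighted total:
  Presentation 72 × 0.27 = 19.44
  Artistic impression 74.3 × 0.05 = 3.715
  Innovation 61 × 0.38 = 23.18
  Execution 46.5 × 0.3 = 13.95
Sum = 60.285
60.285 ≥ 60 → Satisfactory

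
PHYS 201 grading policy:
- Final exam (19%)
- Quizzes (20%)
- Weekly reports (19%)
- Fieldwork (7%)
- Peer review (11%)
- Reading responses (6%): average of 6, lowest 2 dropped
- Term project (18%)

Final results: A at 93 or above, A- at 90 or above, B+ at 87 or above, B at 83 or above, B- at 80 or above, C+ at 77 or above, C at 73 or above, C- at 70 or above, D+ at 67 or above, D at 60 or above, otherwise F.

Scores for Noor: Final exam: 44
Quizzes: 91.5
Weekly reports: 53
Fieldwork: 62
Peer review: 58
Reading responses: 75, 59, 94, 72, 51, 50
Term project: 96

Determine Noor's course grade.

Reading responses: drop 50, 51 → average of remaining 4 = 300/4 = 75
Weighted total:
  Final exam 44 × 0.19 = 8.36
  Quizzes 91.5 × 0.2 = 18.3
  Weekly reports 53 × 0.19 = 10.07
  Fieldwork 62 × 0.07 = 4.34
  Peer review 58 × 0.11 = 6.38
  Reading responses 75 × 0.06 = 4.5
  Term project 96 × 0.18 = 17.28
Sum = 69.23
69.23 is ≥ 67 and < 70 → D+

D+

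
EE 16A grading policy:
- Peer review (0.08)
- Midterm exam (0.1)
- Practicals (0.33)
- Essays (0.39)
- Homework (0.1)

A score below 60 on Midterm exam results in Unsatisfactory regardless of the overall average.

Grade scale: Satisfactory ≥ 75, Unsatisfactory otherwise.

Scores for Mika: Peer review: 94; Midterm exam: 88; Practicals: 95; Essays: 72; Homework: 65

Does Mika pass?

Midterm exam score 88 ≥ 60: minimum met.
Weighted total:
  Peer review 94 × 0.08 = 7.52
  Midterm exam 88 × 0.1 = 8.8
  Practicals 95 × 0.33 = 31.35
  Essays 72 × 0.39 = 28.08
  Homework 65 × 0.1 = 6.5
Sum = 82.25
82.25 ≥ 75 → Satisfactory

Satisfactory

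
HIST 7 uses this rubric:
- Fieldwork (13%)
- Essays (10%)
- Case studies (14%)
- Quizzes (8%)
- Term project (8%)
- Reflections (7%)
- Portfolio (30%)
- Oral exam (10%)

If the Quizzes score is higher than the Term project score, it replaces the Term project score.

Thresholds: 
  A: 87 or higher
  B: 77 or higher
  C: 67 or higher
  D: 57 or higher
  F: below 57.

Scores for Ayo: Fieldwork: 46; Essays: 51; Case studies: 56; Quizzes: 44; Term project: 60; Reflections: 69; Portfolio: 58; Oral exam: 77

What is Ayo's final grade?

D

Quizzes (44) ≤ Term project (60), so Term project stays at 60.
Weighted total:
  Fieldwork 46 × 0.13 = 5.98
  Essays 51 × 0.1 = 5.1
  Case studies 56 × 0.14 = 7.84
  Quizzes 44 × 0.08 = 3.52
  Term project 60 × 0.08 = 4.8
  Reflections 69 × 0.07 = 4.83
  Portfolio 58 × 0.3 = 17.4
  Oral exam 77 × 0.1 = 7.7
Sum = 57.17
57.17 is ≥ 57 and < 67 → D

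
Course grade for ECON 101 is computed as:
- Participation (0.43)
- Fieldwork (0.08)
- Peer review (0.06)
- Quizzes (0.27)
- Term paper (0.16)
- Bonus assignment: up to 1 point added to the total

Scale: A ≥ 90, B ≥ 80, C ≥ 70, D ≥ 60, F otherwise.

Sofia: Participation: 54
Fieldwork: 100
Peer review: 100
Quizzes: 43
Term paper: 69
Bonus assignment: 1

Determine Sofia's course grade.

D

Weighted total:
  Participation 54 × 0.43 = 23.22
  Fieldwork 100 × 0.08 = 8
  Peer review 100 × 0.06 = 6
  Quizzes 43 × 0.27 = 11.61
  Term paper 69 × 0.16 = 11.04
Sum = 59.87
Bonus assignment: 59.87 + 1 = 60.87
60.87 is ≥ 60 and < 70 → D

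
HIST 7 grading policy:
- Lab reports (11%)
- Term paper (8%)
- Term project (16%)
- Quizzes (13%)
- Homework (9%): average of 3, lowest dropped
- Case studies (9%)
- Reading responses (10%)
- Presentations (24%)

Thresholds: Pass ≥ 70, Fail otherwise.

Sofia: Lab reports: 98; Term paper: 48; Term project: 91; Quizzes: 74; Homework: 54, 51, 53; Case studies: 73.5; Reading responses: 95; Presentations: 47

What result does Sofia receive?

Pass

Homework: drop 51 → average of remaining 2 = 107/2 = 53.5
Weighted total:
  Lab reports 98 × 0.11 = 10.78
  Term paper 48 × 0.08 = 3.84
  Term project 91 × 0.16 = 14.56
  Quizzes 74 × 0.13 = 9.62
  Homework 53.5 × 0.09 = 4.815
  Case studies 73.5 × 0.09 = 6.615
  Reading responses 95 × 0.1 = 9.5
  Presentations 47 × 0.24 = 11.28
Sum = 71.01
71.01 ≥ 70 → Pass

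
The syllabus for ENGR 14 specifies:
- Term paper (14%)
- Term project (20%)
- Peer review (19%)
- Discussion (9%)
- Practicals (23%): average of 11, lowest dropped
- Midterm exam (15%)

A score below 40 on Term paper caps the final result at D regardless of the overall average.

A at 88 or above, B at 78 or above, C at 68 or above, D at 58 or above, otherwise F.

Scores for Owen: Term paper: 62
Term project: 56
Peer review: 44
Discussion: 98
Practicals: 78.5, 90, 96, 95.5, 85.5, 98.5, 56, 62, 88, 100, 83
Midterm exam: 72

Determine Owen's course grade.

Practicals: drop 56 → average of remaining 10 = 877/10 = 87.7
Term paper score 62 ≥ 40: minimum met.
Weighted total:
  Term paper 62 × 0.14 = 8.68
  Term project 56 × 0.2 = 11.2
  Peer review 44 × 0.19 = 8.36
  Discussion 98 × 0.09 = 8.82
  Practicals 87.7 × 0.23 = 20.171
  Midterm exam 72 × 0.15 = 10.8
Sum = 68.031
68.031 is ≥ 68 and < 78 → C

C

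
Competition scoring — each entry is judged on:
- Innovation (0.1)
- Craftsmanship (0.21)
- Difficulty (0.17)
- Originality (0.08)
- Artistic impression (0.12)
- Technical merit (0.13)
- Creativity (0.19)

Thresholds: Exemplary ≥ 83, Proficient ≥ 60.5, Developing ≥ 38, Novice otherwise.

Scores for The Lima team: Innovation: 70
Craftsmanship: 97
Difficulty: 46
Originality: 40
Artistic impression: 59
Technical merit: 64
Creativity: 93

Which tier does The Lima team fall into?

Weighted total:
  Innovation 70 × 0.1 = 7
  Craftsmanship 97 × 0.21 = 20.37
  Difficulty 46 × 0.17 = 7.82
  Originality 40 × 0.08 = 3.2
  Artistic impression 59 × 0.12 = 7.08
  Technical merit 64 × 0.13 = 8.32
  Creativity 93 × 0.19 = 17.67
Sum = 71.46
71.46 is ≥ 60.5 and < 83 → Proficient

Proficient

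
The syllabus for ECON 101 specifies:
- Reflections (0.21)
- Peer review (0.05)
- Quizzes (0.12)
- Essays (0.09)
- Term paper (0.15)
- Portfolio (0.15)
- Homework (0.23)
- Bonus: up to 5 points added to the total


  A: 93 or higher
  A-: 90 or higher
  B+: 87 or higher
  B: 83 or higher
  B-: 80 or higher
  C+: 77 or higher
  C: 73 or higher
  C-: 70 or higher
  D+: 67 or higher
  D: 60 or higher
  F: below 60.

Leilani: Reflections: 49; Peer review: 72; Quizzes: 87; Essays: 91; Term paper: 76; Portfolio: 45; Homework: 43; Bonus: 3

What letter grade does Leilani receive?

Weighted total:
  Reflections 49 × 0.21 = 10.29
  Peer review 72 × 0.05 = 3.6
  Quizzes 87 × 0.12 = 10.44
  Essays 91 × 0.09 = 8.19
  Term paper 76 × 0.15 = 11.4
  Portfolio 45 × 0.15 = 6.75
  Homework 43 × 0.23 = 9.89
Sum = 60.56
Bonus: 60.56 + 3 = 63.56
63.56 is ≥ 60 and < 67 → D

D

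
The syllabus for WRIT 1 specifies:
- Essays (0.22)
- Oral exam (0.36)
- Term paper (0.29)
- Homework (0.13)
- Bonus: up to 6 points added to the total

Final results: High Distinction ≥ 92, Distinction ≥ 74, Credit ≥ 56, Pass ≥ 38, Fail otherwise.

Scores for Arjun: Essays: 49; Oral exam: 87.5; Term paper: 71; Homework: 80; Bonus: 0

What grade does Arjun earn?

Weighted total:
  Essays 49 × 0.22 = 10.78
  Oral exam 87.5 × 0.36 = 31.5
  Term paper 71 × 0.29 = 20.59
  Homework 80 × 0.13 = 10.4
Sum = 73.27
Bonus: 73.27 + 0 = 73.27
73.27 is ≥ 56 and < 74 → Credit

Credit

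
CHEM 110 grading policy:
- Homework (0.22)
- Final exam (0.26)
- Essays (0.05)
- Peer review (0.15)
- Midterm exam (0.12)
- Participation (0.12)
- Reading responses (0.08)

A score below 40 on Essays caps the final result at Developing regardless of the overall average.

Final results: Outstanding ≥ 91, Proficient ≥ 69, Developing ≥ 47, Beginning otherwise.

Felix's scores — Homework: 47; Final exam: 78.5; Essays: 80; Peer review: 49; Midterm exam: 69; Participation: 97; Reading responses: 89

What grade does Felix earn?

Essays score 80 ≥ 40: minimum met.
Weighted total:
  Homework 47 × 0.22 = 10.34
  Final exam 78.5 × 0.26 = 20.41
  Essays 80 × 0.05 = 4
  Peer review 49 × 0.15 = 7.35
  Midterm exam 69 × 0.12 = 8.28
  Participation 97 × 0.12 = 11.64
  Reading responses 89 × 0.08 = 7.12
Sum = 69.14
69.14 is ≥ 69 and < 91 → Proficient

Proficient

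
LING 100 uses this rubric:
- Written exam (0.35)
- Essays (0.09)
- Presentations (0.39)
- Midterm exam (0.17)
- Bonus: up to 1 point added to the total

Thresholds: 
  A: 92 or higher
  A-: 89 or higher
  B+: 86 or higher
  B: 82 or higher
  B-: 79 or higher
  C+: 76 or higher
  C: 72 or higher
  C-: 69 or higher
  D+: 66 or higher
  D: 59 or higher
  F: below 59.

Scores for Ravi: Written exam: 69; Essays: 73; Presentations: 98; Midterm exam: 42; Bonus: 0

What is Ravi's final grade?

Weighted total:
  Written exam 69 × 0.35 = 24.15
  Essays 73 × 0.09 = 6.57
  Presentations 98 × 0.39 = 38.22
  Midterm exam 42 × 0.17 = 7.14
Sum = 76.08
Bonus: 76.08 + 0 = 76.08
76.08 is ≥ 76 and < 79 → C+

C+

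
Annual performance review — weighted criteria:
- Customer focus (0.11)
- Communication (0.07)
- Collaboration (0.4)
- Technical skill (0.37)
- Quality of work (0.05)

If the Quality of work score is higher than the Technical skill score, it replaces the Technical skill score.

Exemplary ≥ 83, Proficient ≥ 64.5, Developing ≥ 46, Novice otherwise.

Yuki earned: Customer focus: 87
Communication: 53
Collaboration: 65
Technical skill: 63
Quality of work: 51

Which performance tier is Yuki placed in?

Proficient

Quality of work (51) ≤ Technical skill (63), so Technical skill stays at 63.
Weighted total:
  Customer focus 87 × 0.11 = 9.57
  Communication 53 × 0.07 = 3.71
  Collaboration 65 × 0.4 = 26
  Technical skill 63 × 0.37 = 23.31
  Quality of work 51 × 0.05 = 2.55
Sum = 65.14
65.14 is ≥ 64.5 and < 83 → Proficient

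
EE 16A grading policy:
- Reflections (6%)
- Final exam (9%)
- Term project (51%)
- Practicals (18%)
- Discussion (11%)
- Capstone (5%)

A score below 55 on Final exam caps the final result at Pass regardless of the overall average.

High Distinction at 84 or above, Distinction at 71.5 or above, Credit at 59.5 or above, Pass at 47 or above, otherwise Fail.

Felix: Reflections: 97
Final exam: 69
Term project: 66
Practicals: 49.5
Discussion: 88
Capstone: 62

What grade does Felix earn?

Credit

Final exam score 69 ≥ 55: minimum met.
Weighted total:
  Reflections 97 × 0.06 = 5.82
  Final exam 69 × 0.09 = 6.21
  Term project 66 × 0.51 = 33.66
  Practicals 49.5 × 0.18 = 8.91
  Discussion 88 × 0.11 = 9.68
  Capstone 62 × 0.05 = 3.1
Sum = 67.38
67.38 is ≥ 59.5 and < 71.5 → Credit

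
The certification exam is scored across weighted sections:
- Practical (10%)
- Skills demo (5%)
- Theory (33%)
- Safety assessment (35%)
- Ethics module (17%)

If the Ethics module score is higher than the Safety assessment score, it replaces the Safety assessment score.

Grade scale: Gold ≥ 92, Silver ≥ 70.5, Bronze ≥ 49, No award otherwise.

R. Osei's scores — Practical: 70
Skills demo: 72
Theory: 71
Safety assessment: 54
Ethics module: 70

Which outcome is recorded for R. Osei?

Bronze

Ethics module (70) > Safety assessment (54), so Safety assessment counts as 70.
Weighted total:
  Practical 70 × 0.1 = 7
  Skills demo 72 × 0.05 = 3.6
  Theory 71 × 0.33 = 23.43
  Safety assessment 70 × 0.35 = 24.5
  Ethics module 70 × 0.17 = 11.9
Sum = 70.43
70.43 is ≥ 49 and < 70.5 → Bronze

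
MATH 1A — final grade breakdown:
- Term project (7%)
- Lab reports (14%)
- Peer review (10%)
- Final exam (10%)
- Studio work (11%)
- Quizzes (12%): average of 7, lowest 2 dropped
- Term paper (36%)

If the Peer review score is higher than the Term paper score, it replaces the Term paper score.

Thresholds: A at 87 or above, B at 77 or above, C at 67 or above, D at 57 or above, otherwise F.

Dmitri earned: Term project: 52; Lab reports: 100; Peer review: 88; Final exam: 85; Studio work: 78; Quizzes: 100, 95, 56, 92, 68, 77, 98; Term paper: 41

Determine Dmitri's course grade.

Quizzes: drop 56, 68 → average of remaining 5 = 462/5 = 92.4
Peer review (88) > Term paper (41), so Term paper counts as 88.
Weighted total:
  Term project 52 × 0.07 = 3.64
  Lab reports 100 × 0.14 = 14
  Peer review 88 × 0.1 = 8.8
  Final exam 85 × 0.1 = 8.5
  Studio work 78 × 0.11 = 8.58
  Quizzes 92.4 × 0.12 = 11.088
  Term paper 88 × 0.36 = 31.68
Sum = 86.288
86.288 is ≥ 77 and < 87 → B

B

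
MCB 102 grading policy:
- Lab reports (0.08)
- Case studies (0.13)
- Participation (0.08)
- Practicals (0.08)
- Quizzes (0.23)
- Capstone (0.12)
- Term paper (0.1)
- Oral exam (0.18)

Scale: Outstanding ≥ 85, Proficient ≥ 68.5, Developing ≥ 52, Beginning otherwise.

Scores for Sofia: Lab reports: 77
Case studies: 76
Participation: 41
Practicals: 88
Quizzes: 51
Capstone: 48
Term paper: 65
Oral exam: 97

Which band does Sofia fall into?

Developing

Weighted total:
  Lab reports 77 × 0.08 = 6.16
  Case studies 76 × 0.13 = 9.88
  Participation 41 × 0.08 = 3.28
  Practicals 88 × 0.08 = 7.04
  Quizzes 51 × 0.23 = 11.73
  Capstone 48 × 0.12 = 5.76
  Term paper 65 × 0.1 = 6.5
  Oral exam 97 × 0.18 = 17.46
Sum = 67.81
67.81 is ≥ 52 and < 68.5 → Developing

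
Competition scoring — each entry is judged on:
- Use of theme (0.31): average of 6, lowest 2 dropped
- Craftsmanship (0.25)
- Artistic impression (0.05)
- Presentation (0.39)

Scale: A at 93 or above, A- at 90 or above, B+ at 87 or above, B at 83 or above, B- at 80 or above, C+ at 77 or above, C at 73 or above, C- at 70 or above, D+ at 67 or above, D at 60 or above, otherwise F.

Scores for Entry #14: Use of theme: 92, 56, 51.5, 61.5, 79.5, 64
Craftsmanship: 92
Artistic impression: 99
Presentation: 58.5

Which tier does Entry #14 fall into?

Use of theme: drop 51.5, 56 → average of remaining 4 = 297/4 = 74.25
Weighted total:
  Use of theme 74.25 × 0.31 = 23.0175
  Craftsmanship 92 × 0.25 = 23
  Artistic impression 99 × 0.05 = 4.95
  Presentation 58.5 × 0.39 = 22.815
Sum = 73.7825
73.7825 is ≥ 73 and < 77 → C

C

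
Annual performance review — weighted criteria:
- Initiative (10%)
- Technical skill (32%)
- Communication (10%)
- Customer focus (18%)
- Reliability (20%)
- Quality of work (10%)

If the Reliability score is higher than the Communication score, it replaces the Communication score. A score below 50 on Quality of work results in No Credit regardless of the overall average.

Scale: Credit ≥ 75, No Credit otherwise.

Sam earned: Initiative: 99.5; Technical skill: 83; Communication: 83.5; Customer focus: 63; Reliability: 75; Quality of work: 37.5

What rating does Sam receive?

Reliability (75) ≤ Communication (83.5), so Communication stays at 83.5.
Quality of work score 37.5 < 50: minimum not met.
Weighted total:
  Initiative 99.5 × 0.1 = 9.95
  Technical skill 83 × 0.32 = 26.56
  Communication 83.5 × 0.1 = 8.35
  Customer focus 63 × 0.18 = 11.34
  Reliability 75 × 0.2 = 15
  Quality of work 37.5 × 0.1 = 3.75
Sum = 74.95
Because the Quality of work minimum was not met, the result is No Credit.

No Credit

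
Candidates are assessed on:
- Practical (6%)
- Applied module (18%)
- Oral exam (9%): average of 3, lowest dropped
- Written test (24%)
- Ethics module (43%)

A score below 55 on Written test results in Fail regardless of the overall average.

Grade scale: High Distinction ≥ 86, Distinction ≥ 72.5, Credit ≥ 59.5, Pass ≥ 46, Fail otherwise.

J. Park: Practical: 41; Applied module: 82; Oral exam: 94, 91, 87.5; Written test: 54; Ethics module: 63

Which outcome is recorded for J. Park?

Oral exam: drop 87.5 → average of remaining 2 = 185/2 = 92.5
Written test score 54 < 55: minimum not met.
Weighted total:
  Practical 41 × 0.06 = 2.46
  Applied module 82 × 0.18 = 14.76
  Oral exam 92.5 × 0.09 = 8.325
  Written test 54 × 0.24 = 12.96
  Ethics module 63 × 0.43 = 27.09
Sum = 65.595
Because the Written test minimum was not met, the result is Fail.

Fail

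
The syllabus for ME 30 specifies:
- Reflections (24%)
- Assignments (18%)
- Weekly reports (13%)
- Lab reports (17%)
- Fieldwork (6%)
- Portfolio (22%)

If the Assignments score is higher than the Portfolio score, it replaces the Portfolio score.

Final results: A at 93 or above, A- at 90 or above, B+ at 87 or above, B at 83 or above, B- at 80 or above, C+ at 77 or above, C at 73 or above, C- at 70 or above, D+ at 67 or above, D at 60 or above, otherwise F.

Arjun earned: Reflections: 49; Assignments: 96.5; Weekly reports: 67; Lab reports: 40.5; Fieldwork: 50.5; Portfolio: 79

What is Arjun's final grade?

Assignments (96.5) > Portfolio (79), so Portfolio counts as 96.5.
Weighted total:
  Reflections 49 × 0.24 = 11.76
  Assignments 96.5 × 0.18 = 17.37
  Weekly reports 67 × 0.13 = 8.71
  Lab reports 40.5 × 0.17 = 6.885
  Fieldwork 50.5 × 0.06 = 3.03
  Portfolio 96.5 × 0.22 = 21.23
Sum = 68.985
68.985 is ≥ 67 and < 70 → D+

D+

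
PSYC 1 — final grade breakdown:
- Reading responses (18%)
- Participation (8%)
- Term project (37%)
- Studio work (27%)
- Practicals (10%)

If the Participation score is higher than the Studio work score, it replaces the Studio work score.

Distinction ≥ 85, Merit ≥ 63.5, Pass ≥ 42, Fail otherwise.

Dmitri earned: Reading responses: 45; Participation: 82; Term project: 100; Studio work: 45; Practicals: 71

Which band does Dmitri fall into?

Merit

Participation (82) > Studio work (45), so Studio work counts as 82.
Weighted total:
  Reading responses 45 × 0.18 = 8.1
  Participation 82 × 0.08 = 6.56
  Term project 100 × 0.37 = 37
  Studio work 82 × 0.27 = 22.14
  Practicals 71 × 0.1 = 7.1
Sum = 80.9
80.9 is ≥ 63.5 and < 85 → Merit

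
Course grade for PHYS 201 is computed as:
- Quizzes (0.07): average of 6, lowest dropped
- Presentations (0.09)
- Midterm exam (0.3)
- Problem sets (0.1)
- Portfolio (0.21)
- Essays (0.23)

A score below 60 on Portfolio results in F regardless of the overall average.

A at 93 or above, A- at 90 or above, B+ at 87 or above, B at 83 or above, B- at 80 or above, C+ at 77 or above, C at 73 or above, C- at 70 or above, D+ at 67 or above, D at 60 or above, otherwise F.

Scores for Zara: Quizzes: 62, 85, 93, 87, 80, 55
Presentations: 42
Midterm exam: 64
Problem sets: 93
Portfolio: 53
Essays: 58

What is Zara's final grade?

Quizzes: drop 55 → average of remaining 5 = 407/5 = 81.4
Portfolio score 53 < 60: minimum not met.
Weighted total:
  Quizzes 81.4 × 0.07 = 5.698
  Presentations 42 × 0.09 = 3.78
  Midterm exam 64 × 0.3 = 19.2
  Problem sets 93 × 0.1 = 9.3
  Portfolio 53 × 0.21 = 11.13
  Essays 58 × 0.23 = 13.34
Sum = 62.448
Because the Portfolio minimum was not met, the result is F.

F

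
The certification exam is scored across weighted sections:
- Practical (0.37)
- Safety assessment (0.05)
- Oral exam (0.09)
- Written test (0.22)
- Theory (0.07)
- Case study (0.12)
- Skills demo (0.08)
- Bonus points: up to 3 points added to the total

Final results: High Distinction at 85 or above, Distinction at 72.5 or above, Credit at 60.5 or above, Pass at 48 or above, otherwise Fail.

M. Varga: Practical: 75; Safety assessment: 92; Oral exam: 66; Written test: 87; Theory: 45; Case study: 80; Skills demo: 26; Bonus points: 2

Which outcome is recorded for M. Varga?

Distinction

Weighted total:
  Practical 75 × 0.37 = 27.75
  Safety assessment 92 × 0.05 = 4.6
  Oral exam 66 × 0.09 = 5.94
  Written test 87 × 0.22 = 19.14
  Theory 45 × 0.07 = 3.15
  Case study 80 × 0.12 = 9.6
  Skills demo 26 × 0.08 = 2.08
Sum = 72.26
Bonus points: 72.26 + 2 = 74.26
74.26 is ≥ 72.5 and < 85 → Distinction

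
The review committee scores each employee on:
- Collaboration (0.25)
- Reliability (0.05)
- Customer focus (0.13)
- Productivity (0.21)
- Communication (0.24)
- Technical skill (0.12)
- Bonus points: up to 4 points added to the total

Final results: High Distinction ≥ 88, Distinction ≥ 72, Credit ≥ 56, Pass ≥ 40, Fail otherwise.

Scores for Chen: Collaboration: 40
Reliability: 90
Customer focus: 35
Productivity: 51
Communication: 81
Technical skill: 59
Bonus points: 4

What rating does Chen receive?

Credit

Weighted total:
  Collaboration 40 × 0.25 = 10
  Reliability 90 × 0.05 = 4.5
  Customer focus 35 × 0.13 = 4.55
  Productivity 51 × 0.21 = 10.71
  Communication 81 × 0.24 = 19.44
  Technical skill 59 × 0.12 = 7.08
Sum = 56.28
Bonus points: 56.28 + 4 = 60.28
60.28 is ≥ 56 and < 72 → Credit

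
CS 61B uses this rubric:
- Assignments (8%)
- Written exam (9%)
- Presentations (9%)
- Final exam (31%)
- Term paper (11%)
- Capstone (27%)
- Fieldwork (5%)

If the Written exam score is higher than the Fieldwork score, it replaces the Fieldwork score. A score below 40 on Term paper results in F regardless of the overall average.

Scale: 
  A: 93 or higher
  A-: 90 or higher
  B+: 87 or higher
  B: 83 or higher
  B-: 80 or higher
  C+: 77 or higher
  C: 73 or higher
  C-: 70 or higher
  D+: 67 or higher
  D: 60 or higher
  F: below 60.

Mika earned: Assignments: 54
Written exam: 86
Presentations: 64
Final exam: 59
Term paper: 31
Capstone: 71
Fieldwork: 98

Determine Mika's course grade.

F

Written exam (86) ≤ Fieldwork (98), so Fieldwork stays at 98.
Term paper score 31 < 40: minimum not met.
Weighted total:
  Assignments 54 × 0.08 = 4.32
  Written exam 86 × 0.09 = 7.74
  Presentations 64 × 0.09 = 5.76
  Final exam 59 × 0.31 = 18.29
  Term paper 31 × 0.11 = 3.41
  Capstone 71 × 0.27 = 19.17
  Fieldwork 98 × 0.05 = 4.9
Sum = 63.59
Because the Term paper minimum was not met, the result is F.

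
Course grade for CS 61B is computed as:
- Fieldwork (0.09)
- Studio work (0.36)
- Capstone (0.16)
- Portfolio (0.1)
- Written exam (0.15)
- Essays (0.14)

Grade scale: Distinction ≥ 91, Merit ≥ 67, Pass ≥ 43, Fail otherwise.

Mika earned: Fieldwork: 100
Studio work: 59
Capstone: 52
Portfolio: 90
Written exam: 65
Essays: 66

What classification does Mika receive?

Pass

Weighted total:
  Fieldwork 100 × 0.09 = 9
  Studio work 59 × 0.36 = 21.24
  Capstone 52 × 0.16 = 8.32
  Portfolio 90 × 0.1 = 9
  Written exam 65 × 0.15 = 9.75
  Essays 66 × 0.14 = 9.24
Sum = 66.55
66.55 is ≥ 43 and < 67 → Pass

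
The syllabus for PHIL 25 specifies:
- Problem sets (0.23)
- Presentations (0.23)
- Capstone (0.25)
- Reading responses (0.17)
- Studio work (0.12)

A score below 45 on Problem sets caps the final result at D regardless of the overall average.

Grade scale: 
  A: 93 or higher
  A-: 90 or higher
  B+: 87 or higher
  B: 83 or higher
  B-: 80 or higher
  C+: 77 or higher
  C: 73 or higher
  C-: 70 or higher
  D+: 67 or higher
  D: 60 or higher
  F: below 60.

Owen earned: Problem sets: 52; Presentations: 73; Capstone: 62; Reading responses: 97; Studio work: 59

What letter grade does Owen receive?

D+

Problem sets score 52 ≥ 45: minimum met.
Weighted total:
  Problem sets 52 × 0.23 = 11.96
  Presentations 73 × 0.23 = 16.79
  Capstone 62 × 0.25 = 15.5
  Reading responses 97 × 0.17 = 16.49
  Studio work 59 × 0.12 = 7.08
Sum = 67.82
67.82 is ≥ 67 and < 70 → D+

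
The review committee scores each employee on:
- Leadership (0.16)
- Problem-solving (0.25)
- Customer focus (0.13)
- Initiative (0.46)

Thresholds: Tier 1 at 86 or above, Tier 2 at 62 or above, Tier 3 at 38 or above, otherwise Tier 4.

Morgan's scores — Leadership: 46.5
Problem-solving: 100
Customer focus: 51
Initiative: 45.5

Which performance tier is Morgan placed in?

Weighted total:
  Leadership 46.5 × 0.16 = 7.44
  Problem-solving 100 × 0.25 = 25
  Customer focus 51 × 0.13 = 6.63
  Initiative 45.5 × 0.46 = 20.93
Sum = 60
60 is ≥ 38 and < 62 → Tier 3

Tier 3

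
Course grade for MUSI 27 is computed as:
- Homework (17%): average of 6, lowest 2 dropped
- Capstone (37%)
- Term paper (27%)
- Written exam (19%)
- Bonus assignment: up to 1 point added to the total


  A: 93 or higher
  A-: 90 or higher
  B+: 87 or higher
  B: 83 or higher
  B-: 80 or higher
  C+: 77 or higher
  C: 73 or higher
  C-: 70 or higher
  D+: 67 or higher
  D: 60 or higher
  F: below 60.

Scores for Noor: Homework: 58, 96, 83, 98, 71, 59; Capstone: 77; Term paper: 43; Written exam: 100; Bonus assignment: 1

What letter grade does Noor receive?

Homework: drop 58, 59 → average of remaining 4 = 348/4 = 87
Weighted total:
  Homework 87 × 0.17 = 14.79
  Capstone 77 × 0.37 = 28.49
  Term paper 43 × 0.27 = 11.61
  Written exam 100 × 0.19 = 19
Sum = 73.89
Bonus assignment: 73.89 + 1 = 74.89
74.89 is ≥ 73 and < 77 → C

C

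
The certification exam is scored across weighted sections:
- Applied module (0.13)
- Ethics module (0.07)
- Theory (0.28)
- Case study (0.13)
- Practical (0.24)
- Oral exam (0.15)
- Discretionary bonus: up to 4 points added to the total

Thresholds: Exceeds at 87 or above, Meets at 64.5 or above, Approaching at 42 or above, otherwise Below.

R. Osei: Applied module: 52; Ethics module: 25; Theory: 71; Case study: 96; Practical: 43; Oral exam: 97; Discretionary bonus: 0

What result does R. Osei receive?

Meets

Weighted total:
  Applied module 52 × 0.13 = 6.76
  Ethics module 25 × 0.07 = 1.75
  Theory 71 × 0.28 = 19.88
  Case study 96 × 0.13 = 12.48
  Practical 43 × 0.24 = 10.32
  Oral exam 97 × 0.15 = 14.55
Sum = 65.74
Discretionary bonus: 65.74 + 0 = 65.74
65.74 is ≥ 64.5 and < 87 → Meets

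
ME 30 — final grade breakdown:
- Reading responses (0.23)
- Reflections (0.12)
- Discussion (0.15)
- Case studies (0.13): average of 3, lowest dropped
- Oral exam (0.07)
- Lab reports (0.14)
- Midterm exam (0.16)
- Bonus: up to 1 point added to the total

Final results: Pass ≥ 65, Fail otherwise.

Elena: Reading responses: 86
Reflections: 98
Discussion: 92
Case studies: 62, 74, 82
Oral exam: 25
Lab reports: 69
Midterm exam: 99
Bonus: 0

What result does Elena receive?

Case studies: drop 62 → average of remaining 2 = 156/2 = 78
Weighted total:
  Reading responses 86 × 0.23 = 19.78
  Reflections 98 × 0.12 = 11.76
  Discussion 92 × 0.15 = 13.8
  Case studies 78 × 0.13 = 10.14
  Oral exam 25 × 0.07 = 1.75
  Lab reports 69 × 0.14 = 9.66
  Midterm exam 99 × 0.16 = 15.84
Sum = 82.73
Bonus: 82.73 + 0 = 82.73
82.73 ≥ 65 → Pass

Pass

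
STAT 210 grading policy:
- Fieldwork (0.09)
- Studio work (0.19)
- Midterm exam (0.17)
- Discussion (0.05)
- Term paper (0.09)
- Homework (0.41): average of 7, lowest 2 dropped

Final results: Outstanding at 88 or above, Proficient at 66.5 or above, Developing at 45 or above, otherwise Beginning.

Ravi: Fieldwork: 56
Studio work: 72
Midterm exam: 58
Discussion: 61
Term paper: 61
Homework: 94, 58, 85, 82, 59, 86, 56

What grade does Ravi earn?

Proficient

Homework: drop 56, 58 → average of remaining 5 = 406/5 = 81.2
Weighted total:
  Fieldwork 56 × 0.09 = 5.04
  Studio work 72 × 0.19 = 13.68
  Midterm exam 58 × 0.17 = 9.86
  Discussion 61 × 0.05 = 3.05
  Term paper 61 × 0.09 = 5.49
  Homework 81.2 × 0.41 = 33.292
Sum = 70.412
70.412 is ≥ 66.5 and < 88 → Proficient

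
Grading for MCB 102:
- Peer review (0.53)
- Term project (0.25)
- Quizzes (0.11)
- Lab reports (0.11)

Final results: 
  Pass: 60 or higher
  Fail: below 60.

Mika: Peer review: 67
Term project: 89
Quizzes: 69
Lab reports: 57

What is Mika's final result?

Weighted total:
  Peer review 67 × 0.53 = 35.51
  Term project 89 × 0.25 = 22.25
  Quizzes 69 × 0.11 = 7.59
  Lab reports 57 × 0.11 = 6.27
Sum = 71.62
71.62 ≥ 60 → Pass

Pass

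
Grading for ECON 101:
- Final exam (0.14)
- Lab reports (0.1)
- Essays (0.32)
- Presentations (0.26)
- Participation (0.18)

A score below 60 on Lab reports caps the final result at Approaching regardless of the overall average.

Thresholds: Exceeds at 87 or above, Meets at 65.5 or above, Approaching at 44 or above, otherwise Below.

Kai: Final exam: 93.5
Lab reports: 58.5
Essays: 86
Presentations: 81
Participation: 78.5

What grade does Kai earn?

Lab reports score 58.5 < 60: minimum not met.
Weighted total:
  Final exam 93.5 × 0.14 = 13.09
  Lab reports 58.5 × 0.1 = 5.85
  Essays 86 × 0.32 = 27.52
  Presentations 81 × 0.26 = 21.06
  Participation 78.5 × 0.18 = 14.13
Sum = 81.65
81.65 would be Meets; cap at Approaching applies → Approaching.

Approaching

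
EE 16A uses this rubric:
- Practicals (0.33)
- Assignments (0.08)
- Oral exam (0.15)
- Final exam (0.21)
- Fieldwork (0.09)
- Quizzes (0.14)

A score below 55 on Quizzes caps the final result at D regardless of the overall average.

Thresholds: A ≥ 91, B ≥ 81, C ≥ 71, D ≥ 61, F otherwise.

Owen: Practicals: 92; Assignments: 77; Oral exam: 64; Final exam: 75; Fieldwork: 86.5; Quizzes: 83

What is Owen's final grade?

B

Quizzes score 83 ≥ 55: minimum met.
Weighted total:
  Practicals 92 × 0.33 = 30.36
  Assignments 77 × 0.08 = 6.16
  Oral exam 64 × 0.15 = 9.6
  Final exam 75 × 0.21 = 15.75
  Fieldwork 86.5 × 0.09 = 7.785
  Quizzes 83 × 0.14 = 11.62
Sum = 81.275
81.275 is ≥ 81 and < 91 → B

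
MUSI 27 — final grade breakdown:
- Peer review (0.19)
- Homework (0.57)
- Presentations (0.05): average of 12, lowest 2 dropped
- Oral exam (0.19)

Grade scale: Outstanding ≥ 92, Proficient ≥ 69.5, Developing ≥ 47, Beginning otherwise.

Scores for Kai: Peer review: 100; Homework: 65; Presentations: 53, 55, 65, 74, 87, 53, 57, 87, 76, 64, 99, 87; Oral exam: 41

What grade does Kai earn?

Developing

Presentations: drop 53, 53 → average of remaining 10 = 751/10 = 75.1
Weighted total:
  Peer review 100 × 0.19 = 19
  Homework 65 × 0.57 = 37.05
  Presentations 75.1 × 0.05 = 3.755
  Oral exam 41 × 0.19 = 7.79
Sum = 67.595
67.595 is ≥ 47 and < 69.5 → Developing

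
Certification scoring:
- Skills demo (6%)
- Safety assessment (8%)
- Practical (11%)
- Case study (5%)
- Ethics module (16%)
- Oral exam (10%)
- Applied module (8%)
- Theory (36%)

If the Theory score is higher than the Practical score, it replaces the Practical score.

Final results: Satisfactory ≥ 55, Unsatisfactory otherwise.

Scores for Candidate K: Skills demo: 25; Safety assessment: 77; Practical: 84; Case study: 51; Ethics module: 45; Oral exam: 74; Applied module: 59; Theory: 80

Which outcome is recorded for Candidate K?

Theory (80) ≤ Practical (84), so Practical stays at 84.
Weighted total:
  Skills demo 25 × 0.06 = 1.5
  Safety assessment 77 × 0.08 = 6.16
  Practical 84 × 0.11 = 9.24
  Case study 51 × 0.05 = 2.55
  Ethics module 45 × 0.16 = 7.2
  Oral exam 74 × 0.1 = 7.4
  Applied module 59 × 0.08 = 4.72
  Theory 80 × 0.36 = 28.8
Sum = 67.57
67.57 ≥ 55 → Satisfactory

Satisfactory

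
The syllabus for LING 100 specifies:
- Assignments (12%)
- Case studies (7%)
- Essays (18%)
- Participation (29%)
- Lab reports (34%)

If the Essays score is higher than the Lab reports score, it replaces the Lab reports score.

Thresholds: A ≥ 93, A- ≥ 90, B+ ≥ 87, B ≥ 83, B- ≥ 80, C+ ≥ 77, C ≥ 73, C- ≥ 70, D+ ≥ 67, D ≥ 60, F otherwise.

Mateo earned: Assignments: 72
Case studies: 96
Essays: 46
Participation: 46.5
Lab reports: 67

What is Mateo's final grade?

F

Essays (46) ≤ Lab reports (67), so Lab reports stays at 67.
Weighted total:
  Assignments 72 × 0.12 = 8.64
  Case studies 96 × 0.07 = 6.72
  Essays 46 × 0.18 = 8.28
  Participation 46.5 × 0.29 = 13.485
  Lab reports 67 × 0.34 = 22.78
Sum = 59.905
59.905 < 60 → F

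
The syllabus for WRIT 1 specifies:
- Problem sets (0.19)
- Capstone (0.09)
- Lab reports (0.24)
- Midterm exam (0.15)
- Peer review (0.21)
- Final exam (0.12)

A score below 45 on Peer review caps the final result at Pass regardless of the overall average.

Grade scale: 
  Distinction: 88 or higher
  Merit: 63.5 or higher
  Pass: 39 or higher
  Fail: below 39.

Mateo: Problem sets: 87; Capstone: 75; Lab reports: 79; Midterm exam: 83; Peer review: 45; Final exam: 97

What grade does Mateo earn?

Peer review score 45 ≥ 45: minimum met.
Weighted total:
  Problem sets 87 × 0.19 = 16.53
  Capstone 75 × 0.09 = 6.75
  Lab reports 79 × 0.24 = 18.96
  Midterm exam 83 × 0.15 = 12.45
  Peer review 45 × 0.21 = 9.45
  Final exam 97 × 0.12 = 11.64
Sum = 75.78
75.78 is ≥ 63.5 and < 88 → Merit

Merit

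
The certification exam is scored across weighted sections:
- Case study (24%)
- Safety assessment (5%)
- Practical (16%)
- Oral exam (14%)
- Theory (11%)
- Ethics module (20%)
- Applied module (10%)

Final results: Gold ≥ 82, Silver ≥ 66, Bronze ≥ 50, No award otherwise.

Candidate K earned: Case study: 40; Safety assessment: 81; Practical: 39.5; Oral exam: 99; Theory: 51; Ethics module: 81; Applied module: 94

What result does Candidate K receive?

Weighted total:
  Case study 40 × 0.24 = 9.6
  Safety assessment 81 × 0.05 = 4.05
  Practical 39.5 × 0.16 = 6.32
  Oral exam 99 × 0.14 = 13.86
  Theory 51 × 0.11 = 5.61
  Ethics module 81 × 0.2 = 16.2
  Applied module 94 × 0.1 = 9.4
Sum = 65.04
65.04 is ≥ 50 and < 66 → Bronze

Bronze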